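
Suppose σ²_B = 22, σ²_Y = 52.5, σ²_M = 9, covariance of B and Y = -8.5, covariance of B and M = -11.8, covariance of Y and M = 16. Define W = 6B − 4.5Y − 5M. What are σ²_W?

σ²_W = a²·σ²_B + b²·σ²_Y + c²·σ²_M + 2ab·covariance of B and Y + 2ac·covariance of B and M + 2bc·covariance of Y and M, with a = 6, b = -4.5, c = -5.
= 792 + 1063.125 + 225 + 459 + 708 + 720
= 3967.125.

σ²_W = 3967.125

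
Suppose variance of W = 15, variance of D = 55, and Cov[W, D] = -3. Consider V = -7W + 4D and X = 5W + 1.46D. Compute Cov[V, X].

Cov[V, X] = -233.14

By bilinearity, Cov[V, X] = ac·variance of W + bd·variance of D + (ad+bc)·Cov[W, D], with a=-7, b=4, c=5, d=1.46.
ac·variance of W = (-7)·5·15 = -525
bd·variance of D = 4·1.46·55 = 321.2
(ad+bc)·Cov[W, D] = (9.78)·(-3) = -29.34
Cov[V, X] = -525 + 321.2 + (-29.34) = -233.14.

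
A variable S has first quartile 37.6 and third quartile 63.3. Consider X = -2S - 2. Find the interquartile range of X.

IQR(X) = 51.4

IQR of S = Q3 − Q1 = 63.3 − 37.6 = 25.7.
Under X = aS + b, IQR(X) = |a|·IQR(S) = |-2|·25.7 = 51.4 (shifts cancel; spread scales by |a|).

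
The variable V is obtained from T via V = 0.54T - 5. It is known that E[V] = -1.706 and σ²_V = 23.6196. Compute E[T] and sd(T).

E[T] = 6.1, sd(T) = 9

From V = 0.54T - 5: E[V] = a·E[T] + b, so E[T] = (E[V] − b)/a = (-1.706 − (-5))/0.54 = 6.1.
sd(V) = √23.6196 = 4.86.
sd(V) = |a|·sd(T), so sd(T) = 4.86/|0.54| = 9.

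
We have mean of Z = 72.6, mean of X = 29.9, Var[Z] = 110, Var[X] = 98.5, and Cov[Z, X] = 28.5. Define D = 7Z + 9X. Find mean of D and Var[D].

mean of D = 777.3, Var[D] = 16959.5

mean of D = 7·mean of Z + 9·mean of X = 7·72.6 + 9·29.9 = 777.3.
Var[D] = a²·Var[Z] + b²·Var[X] + 2ab·Cov[Z, X] with a = 7, b = 9.
= 7²·110 + 9²·98.5 + 2·7·9·28.5
= 5390 + 7978.5 + 3591 = 16959.5.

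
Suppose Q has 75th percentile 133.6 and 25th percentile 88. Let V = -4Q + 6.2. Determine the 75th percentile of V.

75th percentile of V = -345.8

Since a = -4 < 0 the transformation is decreasing, reversing order: the 75th percentile of V corresponds to the 25th percentile of Q.
So P_{75}(V) = a·P_{25}(Q) + b = (-4)·88 + 6.2 = -345.8.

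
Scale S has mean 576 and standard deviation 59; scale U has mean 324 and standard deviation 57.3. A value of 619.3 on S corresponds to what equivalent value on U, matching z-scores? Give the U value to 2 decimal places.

z = (619.3 − 576)/59 ≈ 0.7339.
U = 324 + z·57.3 = 324 + (619.3 − 576)·57.3/59 ≈ 366.05.

U = 366.05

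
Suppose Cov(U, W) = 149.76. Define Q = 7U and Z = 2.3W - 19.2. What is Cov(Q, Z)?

Cov(Q, Z) = 2411.136

Cov(Q, Z) = a·c·Cov(U, W) = 7·2.3·149.76 = 2411.136. Additive constants drop out.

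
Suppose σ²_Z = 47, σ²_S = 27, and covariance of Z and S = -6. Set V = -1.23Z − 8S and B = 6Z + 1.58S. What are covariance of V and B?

covariance of V and B = -388.4796

By bilinearity, covariance of V and B = ac·σ²_Z + bd·σ²_S + (ad+bc)·covariance of Z and S, with a=-1.23, b=-8, c=6, d=1.58.
ac·σ²_Z = (-1.23)·6·47 = -346.86
bd·σ²_S = (-8)·1.58·27 = -341.28
(ad+bc)·covariance of Z and S = (-49.9434)·(-6) = 299.6604
covariance of V and B = -346.86 + (-341.28) + 299.6604 = -388.4796.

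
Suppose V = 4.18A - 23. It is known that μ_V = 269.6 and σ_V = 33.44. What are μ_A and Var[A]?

From V = 4.18A - 23: μ_V = a·μ_A + b, so μ_A = (μ_V − b)/a = (269.6 − (-23))/4.18 = 70.
Var[V] = 33.44² = 1118.2336.
Var[V] = a²·Var[A], so Var[A] = 1118.2336/4.18² = 64.

μ_A = 70, Var[A] = 64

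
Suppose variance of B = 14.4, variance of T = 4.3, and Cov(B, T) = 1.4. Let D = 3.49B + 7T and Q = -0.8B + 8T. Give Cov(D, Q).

By bilinearity, Cov(D, Q) = ac·variance of B + bd·variance of T + (ad+bc)·Cov(B, T), with a=3.49, b=7, c=-0.8, d=8.
ac·variance of B = 3.49·(-0.8)·14.4 = -40.2048
bd·variance of T = 7·8·4.3 = 240.8
(ad+bc)·Cov(B, T) = (22.32)·1.4 = 31.248
Cov(D, Q) = -40.2048 + 240.8 + 31.248 = 231.8432.

Cov(D, Q) = 231.8432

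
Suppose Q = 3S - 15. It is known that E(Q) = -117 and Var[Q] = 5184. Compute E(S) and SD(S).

From Q = 3S - 15: E(Q) = a·E(S) + b, so E(S) = (E(Q) − b)/a = (-117 − (-15))/3 = -34.
SD(Q) = √5184 = 72.
SD(Q) = |a|·SD(S), so SD(S) = 72/|3| = 24.

E(S) = -34, SD(S) = 24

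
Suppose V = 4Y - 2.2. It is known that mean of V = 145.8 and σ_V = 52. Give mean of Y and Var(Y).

mean of Y = 37, Var(Y) = 169

From V = 4Y - 2.2: mean of V = a·mean of Y + b, so mean of Y = (mean of V − b)/a = (145.8 − (-2.2))/4 = 37.
Var(V) = 52² = 2704.
Var(V) = a²·Var(Y), so Var(Y) = 2704/4² = 169.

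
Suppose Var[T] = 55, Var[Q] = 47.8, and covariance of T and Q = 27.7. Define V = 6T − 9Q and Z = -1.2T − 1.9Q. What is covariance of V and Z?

covariance of V and Z = 404.76

By bilinearity, covariance of V and Z = ac·Var[T] + bd·Var[Q] + (ad+bc)·covariance of T and Q, with a=6, b=-9, c=-1.2, d=-1.9.
ac·Var[T] = 6·(-1.2)·55 = -396
bd·Var[Q] = (-9)·(-1.9)·47.8 = 817.38
(ad+bc)·covariance of T and Q = (-0.6)·27.7 = -16.62
covariance of V and Z = -396 + 817.38 + (-16.62) = 404.76.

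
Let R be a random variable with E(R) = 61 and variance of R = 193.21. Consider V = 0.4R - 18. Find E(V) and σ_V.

E(V) = 6.4, σ_V = 5.56

V = 0.4R - 18 is linear with a = 0.4, b = -18.
E(V) = a·E(R) + b = 0.4·61 + (-18) = 6.4.
σ_R = √193.21 = 13.9.
σ_V = |a|·σ_R = |0.4|·13.9 = 5.56.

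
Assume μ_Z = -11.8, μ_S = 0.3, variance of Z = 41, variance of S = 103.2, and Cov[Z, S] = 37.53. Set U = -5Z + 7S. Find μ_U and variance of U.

μ_U = 61.1, variance of U = 3454.7

μ_U = (-5)·μ_Z + 7·μ_S = (-5)·(-11.8) + 7·0.3 = 61.1.
variance of U = a²·variance of Z + b²·variance of S + 2ab·Cov[Z, S] with a = -5, b = 7.
= (-5)²·41 + 7²·103.2 + 2·(-5)·7·37.53
= 1025 + 5056.8 + (-2627.1) = 3454.7.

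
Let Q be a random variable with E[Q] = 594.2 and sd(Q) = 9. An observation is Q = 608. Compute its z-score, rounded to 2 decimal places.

z = 1.53

z = (Q − E[Q]) / sd(Q) = (608 − 594.2) / 9 ≈ 1.53.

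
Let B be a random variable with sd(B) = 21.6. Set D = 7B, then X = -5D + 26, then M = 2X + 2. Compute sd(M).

sd(M) = 1512

sd(D) = |7|·21.6 = 151.2.
sd(X) = |-5|·151.2 = 756.
sd(M) = |2|·756 = 1512.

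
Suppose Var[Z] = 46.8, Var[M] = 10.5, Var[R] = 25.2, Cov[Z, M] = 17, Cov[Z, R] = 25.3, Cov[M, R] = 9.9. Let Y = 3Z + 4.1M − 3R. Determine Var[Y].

Var[Y] = a²·Var[Z] + b²·Var[M] + c²·Var[R] + 2ab·Cov[Z, M] + 2ac·Cov[Z, R] + 2bc·Cov[M, R], with a = 3, b = 4.1, c = -3.
= 421.2 + 176.505 + 226.8 + 418.2 + (-455.4) + (-243.54)
= 543.765.

Var[Y] = 543.765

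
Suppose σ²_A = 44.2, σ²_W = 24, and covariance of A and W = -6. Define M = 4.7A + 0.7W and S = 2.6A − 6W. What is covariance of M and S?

By bilinearity, covariance of M and S = ac·σ²_A + bd·σ²_W + (ad+bc)·covariance of A and W, with a=4.7, b=0.7, c=2.6, d=-6.
ac·σ²_A = 4.7·2.6·44.2 = 540.124
bd·σ²_W = 0.7·(-6)·24 = -100.8
(ad+bc)·covariance of A and W = (-26.38)·(-6) = 158.28
covariance of M and S = 540.124 + (-100.8) + 158.28 = 597.604.

covariance of M and S = 597.604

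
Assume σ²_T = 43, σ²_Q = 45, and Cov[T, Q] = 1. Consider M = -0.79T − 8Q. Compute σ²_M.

σ²_M = a²·σ²_T + b²·σ²_Q + 2ab·Cov[T, Q] with a = -0.79, b = -8.
= (-0.79)²·43 + (-8)²·45 + 2·(-0.79)·(-8)·1
= 26.8363 + 2880 + 12.64 = 2919.4763.

σ²_M = 2919.4763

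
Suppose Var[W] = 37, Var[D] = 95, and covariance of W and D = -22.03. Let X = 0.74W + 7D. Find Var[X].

Var[X] = a²·Var[W] + b²·Var[D] + 2ab·covariance of W and D with a = 0.74, b = 7.
= 0.74²·37 + 7²·95 + 2·0.74·7·(-22.03)
= 20.2612 + 4655 + (-228.2308) = 4447.0304.

Var[X] = 4447.0304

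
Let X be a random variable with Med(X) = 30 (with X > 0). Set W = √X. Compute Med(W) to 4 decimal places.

√X is monotone on this domain, so Med(W) = √(30) ≈ 5.4772.

Med(W) = 5.4772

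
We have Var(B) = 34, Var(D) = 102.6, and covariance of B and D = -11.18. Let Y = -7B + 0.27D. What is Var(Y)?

Var(Y) = 1715.73994

Var(Y) = a²·Var(B) + b²·Var(D) + 2ab·covariance of B and D with a = -7, b = 0.27.
= (-7)²·34 + 0.27²·102.6 + 2·(-7)·0.27·(-11.18)
= 1666 + 7.47954 + 42.2604 = 1715.73994.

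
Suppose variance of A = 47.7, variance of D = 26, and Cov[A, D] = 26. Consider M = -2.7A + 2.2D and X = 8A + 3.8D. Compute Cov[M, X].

Cov[M, X] = -622.12

By bilinearity, Cov[M, X] = ac·variance of A + bd·variance of D + (ad+bc)·Cov[A, D], with a=-2.7, b=2.2, c=8, d=3.8.
ac·variance of A = (-2.7)·8·47.7 = -1030.32
bd·variance of D = 2.2·3.8·26 = 217.36
(ad+bc)·Cov[A, D] = (7.34)·26 = 190.84
Cov[M, X] = -1030.32 + 217.36 + 190.84 = -622.12.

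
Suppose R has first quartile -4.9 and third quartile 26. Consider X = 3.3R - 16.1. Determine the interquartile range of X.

IQR of R = Q3 − Q1 = 26 − (-4.9) = 30.9.
Under X = aR + b, IQR(X) = |a|·IQR(R) = |3.3|·30.9 = 101.97 (shifts cancel; spread scales by |a|).

IQR(X) = 101.97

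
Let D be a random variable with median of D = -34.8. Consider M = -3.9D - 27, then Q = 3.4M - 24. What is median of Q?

median of M = (-3.9)·(-34.8) + (-27) = 108.72.
median of Q = 3.4·108.72 + (-24) = 345.648.

median of Q = 345.648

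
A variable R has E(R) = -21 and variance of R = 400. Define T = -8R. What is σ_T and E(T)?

T = -8R is linear with a = -8, b = 0.
σ_R = √400 = 20.
σ_T = |a|·σ_R = |-8|·20 = 160.
E(T) = a·E(R) + b = (-8)·(-21) = 168.

σ_T = 160, E(T) = 168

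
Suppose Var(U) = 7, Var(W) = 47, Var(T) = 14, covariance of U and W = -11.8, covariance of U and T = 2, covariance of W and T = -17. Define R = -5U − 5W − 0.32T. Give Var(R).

Var(R) = 713.4336

Var(R) = a²·Var(U) + b²·Var(W) + c²·Var(T) + 2ab·covariance of U and W + 2ac·covariance of U and T + 2bc·covariance of W and T, with a = -5, b = -5, c = -0.32.
= 175 + 1175 + 1.4336 + (-590) + 6.4 + (-54.4)
= 713.4336.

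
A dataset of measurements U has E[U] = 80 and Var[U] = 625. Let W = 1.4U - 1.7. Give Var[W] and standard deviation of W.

Var[W] = 1225, standard deviation of W = 35

W = 1.4U - 1.7 is linear with a = 1.4, b = -1.7.
Var[W] = a²·Var[U] = 1.4²·625 = 1225 (the additive constant -1.7 does not affect variance).
standard deviation of U = √625 = 25.
standard deviation of W = |a|·standard deviation of U = |1.4|·25 = 35.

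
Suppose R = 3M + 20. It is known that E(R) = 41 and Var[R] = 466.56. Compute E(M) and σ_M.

E(M) = 7, σ_M = 7.2

From R = 3M + 20: E(R) = a·E(M) + b, so E(M) = (E(R) − b)/a = (41 − 20)/3 = 7.
σ_R = √466.56 = 21.6.
σ_R = |a|·σ_M, so σ_M = 21.6/|3| = 7.2.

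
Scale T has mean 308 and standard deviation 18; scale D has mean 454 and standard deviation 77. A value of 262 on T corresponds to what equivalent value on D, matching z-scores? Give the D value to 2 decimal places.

z = (262 − 308)/18 ≈ -2.5556.
D = 454 + z·77 = 454 + (262 − 308)·77/18 ≈ 257.22.

D = 257.22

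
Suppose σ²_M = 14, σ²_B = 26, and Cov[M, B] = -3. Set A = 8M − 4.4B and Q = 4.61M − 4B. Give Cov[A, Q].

By bilinearity, Cov[A, Q] = ac·σ²_M + bd·σ²_B + (ad+bc)·Cov[M, B], with a=8, b=-4.4, c=4.61, d=-4.
ac·σ²_M = 8·4.61·14 = 516.32
bd·σ²_B = (-4.4)·(-4)·26 = 457.6
(ad+bc)·Cov[M, B] = (-52.284)·(-3) = 156.852
Cov[A, Q] = 516.32 + 457.6 + 156.852 = 1130.772.

Cov[A, Q] = 1130.772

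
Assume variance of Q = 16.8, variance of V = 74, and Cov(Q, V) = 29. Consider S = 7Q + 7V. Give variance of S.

variance of S = 7291.2

variance of S = a²·variance of Q + b²·variance of V + 2ab·Cov(Q, V) with a = 7, b = 7.
= 7²·16.8 + 7²·74 + 2·7·7·29
= 823.2 + 3626 + 2842 = 7291.2.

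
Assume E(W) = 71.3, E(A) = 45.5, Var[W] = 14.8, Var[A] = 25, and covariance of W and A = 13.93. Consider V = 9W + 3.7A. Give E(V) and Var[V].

E(V) = 9·E(W) + 3.7·E(A) = 9·71.3 + 3.7·45.5 = 810.05.
Var[V] = a²·Var[W] + b²·Var[A] + 2ab·covariance of W and A with a = 9, b = 3.7.
= 9²·14.8 + 3.7²·25 + 2·9·3.7·13.93
= 1198.8 + 342.25 + 927.738 = 2468.788.

E(V) = 810.05, Var[V] = 2468.788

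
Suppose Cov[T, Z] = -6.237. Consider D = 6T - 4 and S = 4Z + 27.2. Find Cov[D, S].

Cov[D, S] = a·c·Cov[T, Z] = 6·4·(-6.237) = -149.688. Additive constants drop out.

Cov[D, S] = -149.688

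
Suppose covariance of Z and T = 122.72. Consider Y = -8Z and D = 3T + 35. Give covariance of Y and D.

covariance of Y and D = a·c·covariance of Z and T = (-8)·3·122.72 = -2945.28. Additive constants drop out.

covariance of Y and D = -2945.28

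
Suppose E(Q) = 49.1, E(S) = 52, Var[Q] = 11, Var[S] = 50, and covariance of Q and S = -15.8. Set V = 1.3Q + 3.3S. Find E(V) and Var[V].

E(V) = 1.3·E(Q) + 3.3·E(S) = 1.3·49.1 + 3.3·52 = 235.43.
Var[V] = a²·Var[Q] + b²·Var[S] + 2ab·covariance of Q and S with a = 1.3, b = 3.3.
= 1.3²·11 + 3.3²·50 + 2·1.3·3.3·(-15.8)
= 18.59 + 544.5 + (-135.564) = 427.526.

E(V) = 235.43, Var[V] = 427.526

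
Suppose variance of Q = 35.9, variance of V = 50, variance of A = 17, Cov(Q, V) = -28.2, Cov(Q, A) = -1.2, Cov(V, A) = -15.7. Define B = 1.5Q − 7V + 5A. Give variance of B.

variance of B = a²·variance of Q + b²·variance of V + c²·variance of A + 2ab·Cov(Q, V) + 2ac·Cov(Q, A) + 2bc·Cov(V, A), with a = 1.5, b = -7, c = 5.
= 80.775 + 2450 + 425 + 592.2 + (-18) + 1099
= 4628.975.

variance of B = 4628.975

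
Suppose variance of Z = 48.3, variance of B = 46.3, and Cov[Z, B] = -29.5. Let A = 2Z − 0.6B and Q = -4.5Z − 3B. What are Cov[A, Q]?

By bilinearity, Cov[A, Q] = ac·variance of Z + bd·variance of B + (ad+bc)·Cov[Z, B], with a=2, b=-0.6, c=-4.5, d=-3.
ac·variance of Z = 2·(-4.5)·48.3 = -434.7
bd·variance of B = (-0.6)·(-3)·46.3 = 83.34
(ad+bc)·Cov[Z, B] = (-3.3)·(-29.5) = 97.35
Cov[A, Q] = -434.7 + 83.34 + 97.35 = -254.01.

Cov[A, Q] = -254.01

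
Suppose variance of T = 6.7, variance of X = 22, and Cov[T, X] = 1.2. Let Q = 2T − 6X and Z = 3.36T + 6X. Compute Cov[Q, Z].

By bilinearity, Cov[Q, Z] = ac·variance of T + bd·variance of X + (ad+bc)·Cov[T, X], with a=2, b=-6, c=3.36, d=6.
ac·variance of T = 2·3.36·6.7 = 45.024
bd·variance of X = (-6)·6·22 = -792
(ad+bc)·Cov[T, X] = (-8.16)·1.2 = -9.792
Cov[Q, Z] = 45.024 + (-792) + (-9.792) = -756.768.

Cov[Q, Z] = -756.768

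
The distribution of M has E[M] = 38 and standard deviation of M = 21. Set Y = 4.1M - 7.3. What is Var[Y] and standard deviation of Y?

Y = 4.1M - 7.3 is linear with a = 4.1, b = -7.3.
Var[M] = 21² = 441.
Var[Y] = a²·Var[M] = 4.1²·441 = 7413.21 (the additive constant -7.3 does not affect variance).
standard deviation of Y = |a|·standard deviation of M = |4.1|·21 = 86.1.

Var[Y] = 7413.21, standard deviation of Y = 86.1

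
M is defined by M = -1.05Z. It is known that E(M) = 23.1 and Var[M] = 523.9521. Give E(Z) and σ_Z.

E(Z) = -22, σ_Z = 21.8

From M = -1.05Z: E(M) = a·E(Z) + b, so E(Z) = (E(M) − b)/a = (23.1 − 0)/(-1.05) = -22.
σ_M = √523.9521 = 22.89.
σ_M = |a|·σ_Z, so σ_Z = 22.89/|-1.05| = 21.8.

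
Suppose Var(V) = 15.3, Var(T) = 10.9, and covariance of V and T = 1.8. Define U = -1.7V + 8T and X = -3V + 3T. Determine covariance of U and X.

covariance of U and X = 287.25

By bilinearity, covariance of U and X = ac·Var(V) + bd·Var(T) + (ad+bc)·covariance of V and T, with a=-1.7, b=8, c=-3, d=3.
ac·Var(V) = (-1.7)·(-3)·15.3 = 78.03
bd·Var(T) = 8·3·10.9 = 261.6
(ad+bc)·covariance of V and T = (-29.1)·1.8 = -52.38
covariance of U and X = 78.03 + 261.6 + (-52.38) = 287.25.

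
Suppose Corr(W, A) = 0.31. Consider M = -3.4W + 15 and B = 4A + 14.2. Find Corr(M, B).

Linear rescalings preserve |correlation|; the slopes -3.4 and 4 have opposite signs, so the correlation flips sign: Corr(M, B) = −Corr(W, A) = -0.31.

Corr(M, B) = -0.31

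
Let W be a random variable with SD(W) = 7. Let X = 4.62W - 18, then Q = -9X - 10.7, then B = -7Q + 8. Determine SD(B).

SD(X) = |4.62|·7 = 32.34.
SD(Q) = |-9|·32.34 = 291.06.
SD(B) = |-7|·291.06 = 2037.42.

SD(B) = 2037.42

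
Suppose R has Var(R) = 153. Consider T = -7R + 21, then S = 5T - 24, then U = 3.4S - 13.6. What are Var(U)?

Var(T) = (-7)²·153 = 7497.
Var(S) = 5²·7497 = 187425.
Var(U) = 3.4²·187425 = 2166633.

Var(U) = 2166633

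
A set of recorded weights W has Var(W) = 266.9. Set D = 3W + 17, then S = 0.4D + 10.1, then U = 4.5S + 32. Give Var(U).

Var(U) = 7782.804

Var(D) = 3²·266.9 = 2402.1.
Var(S) = 0.4²·2402.1 = 384.336.
Var(U) = 4.5²·384.336 = 7782.804.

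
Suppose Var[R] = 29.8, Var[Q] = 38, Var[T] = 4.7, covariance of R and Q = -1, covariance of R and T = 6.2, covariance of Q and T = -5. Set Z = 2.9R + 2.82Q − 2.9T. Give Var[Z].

Var[Z] = a²·Var[R] + b²·Var[Q] + c²·Var[T] + 2ab·covariance of R and Q + 2ac·covariance of R and T + 2bc·covariance of Q and T, with a = 2.9, b = 2.82, c = -2.9.
= 250.618 + 302.1912 + 39.527 + (-16.356) + (-104.284) + 81.78
= 553.4762.

Var[Z] = 553.4762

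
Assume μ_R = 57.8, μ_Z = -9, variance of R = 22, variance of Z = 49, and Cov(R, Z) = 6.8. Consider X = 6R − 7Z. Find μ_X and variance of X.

μ_X = 409.8, variance of X = 2621.8

μ_X = 6·μ_R + (-7)·μ_Z = 6·57.8 + (-7)·(-9) = 409.8.
variance of X = a²·variance of R + b²·variance of Z + 2ab·Cov(R, Z) with a = 6, b = -7.
= 6²·22 + (-7)²·49 + 2·6·(-7)·6.8
= 792 + 2401 + (-571.2) = 2621.8.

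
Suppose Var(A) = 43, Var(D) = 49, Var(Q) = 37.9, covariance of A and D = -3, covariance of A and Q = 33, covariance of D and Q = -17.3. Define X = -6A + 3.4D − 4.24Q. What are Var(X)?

Var(X) = 5096.02464

Var(X) = a²·Var(A) + b²·Var(D) + c²·Var(Q) + 2ab·covariance of A and D + 2ac·covariance of A and Q + 2bc·covariance of D and Q, with a = -6, b = 3.4, c = -4.24.
= 1548 + 566.44 + 681.35104 + 122.4 + 1679.04 + 498.7936
= 5096.02464.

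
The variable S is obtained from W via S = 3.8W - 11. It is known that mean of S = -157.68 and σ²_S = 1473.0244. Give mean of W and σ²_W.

mean of W = -38.6, σ²_W = 102.01

From S = 3.8W - 11: mean of S = a·mean of W + b, so mean of W = (mean of S − b)/a = (-157.68 − (-11))/3.8 = -38.6.
σ²_S = a²·σ²_W, so σ²_W = 1473.0244/3.8² = 102.01.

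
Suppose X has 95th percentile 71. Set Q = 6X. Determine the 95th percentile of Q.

Since a = 6 > 0 the transformation is increasing, so the 95th percentile of Q = a·(P_{95} of X) + b = 6·71 = 426.

95th percentile of Q = 426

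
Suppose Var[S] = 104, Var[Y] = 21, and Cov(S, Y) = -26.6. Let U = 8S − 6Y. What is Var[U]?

Var[U] = a²·Var[S] + b²·Var[Y] + 2ab·Cov(S, Y) with a = 8, b = -6.
= 8²·104 + (-6)²·21 + 2·8·(-6)·(-26.6)
= 6656 + 756 + 2553.6 = 9965.6.

Var[U] = 9965.6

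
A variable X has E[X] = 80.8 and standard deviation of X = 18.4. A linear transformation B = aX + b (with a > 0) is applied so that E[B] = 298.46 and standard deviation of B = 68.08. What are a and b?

standard deviation of B = a·standard deviation of X (a > 0), so a = 68.08/18.4 = 3.7.
E[B] = a·E[X] + b, so b = 298.46 − 3.7·80.8 = -0.5.

a = 3.7, b = -0.5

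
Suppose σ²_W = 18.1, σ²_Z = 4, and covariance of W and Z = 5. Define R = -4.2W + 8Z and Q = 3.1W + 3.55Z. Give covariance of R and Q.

covariance of R and Q = -72.612

By bilinearity, covariance of R and Q = ac·σ²_W + bd·σ²_Z + (ad+bc)·covariance of W and Z, with a=-4.2, b=8, c=3.1, d=3.55.
ac·σ²_W = (-4.2)·3.1·18.1 = -235.662
bd·σ²_Z = 8·3.55·4 = 113.6
(ad+bc)·covariance of W and Z = (9.89)·5 = 49.45
covariance of R and Q = -235.662 + 113.6 + 49.45 = -72.612.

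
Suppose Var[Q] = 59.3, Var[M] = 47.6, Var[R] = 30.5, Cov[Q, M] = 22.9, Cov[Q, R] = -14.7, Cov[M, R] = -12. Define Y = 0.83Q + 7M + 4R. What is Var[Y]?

Var[Y] = 2357.74177

Var[Y] = a²·Var[Q] + b²·Var[M] + c²·Var[R] + 2ab·Cov[Q, M] + 2ac·Cov[Q, R] + 2bc·Cov[M, R], with a = 0.83, b = 7, c = 4.
= 40.85177 + 2332.4 + 488 + 266.098 + (-97.608) + (-672)
= 2357.74177.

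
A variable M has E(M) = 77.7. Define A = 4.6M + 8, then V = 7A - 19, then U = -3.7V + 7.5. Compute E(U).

E(A) = 4.6·77.7 + 8 = 365.42.
E(V) = 7·365.42 + (-19) = 2538.94.
E(U) = (-3.7)·2538.94 + 7.5 = -9386.578.

E(U) = -9386.578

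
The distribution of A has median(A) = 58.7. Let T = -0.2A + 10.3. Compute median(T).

median(T) = -1.44

A linear map preserves order up to sign, so median(T) = a·median(A) + b = (-0.2)·58.7 + 10.3 = -1.44.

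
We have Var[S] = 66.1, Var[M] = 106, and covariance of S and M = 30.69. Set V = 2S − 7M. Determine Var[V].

Var[V] = 4599.08

Var[V] = a²·Var[S] + b²·Var[M] + 2ab·covariance of S and M with a = 2, b = -7.
= 2²·66.1 + (-7)²·106 + 2·2·(-7)·30.69
= 264.4 + 5194 + (-859.32) = 4599.08.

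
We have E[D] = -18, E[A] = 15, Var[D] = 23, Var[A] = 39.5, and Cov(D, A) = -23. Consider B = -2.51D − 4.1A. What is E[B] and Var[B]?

E[B] = (-2.51)·E[D] + (-4.1)·E[A] = (-2.51)·(-18) + (-4.1)·15 = -16.32.
Var[B] = a²·Var[D] + b²·Var[A] + 2ab·Cov(D, A) with a = -2.51, b = -4.1.
= (-2.51)²·23 + (-4.1)²·39.5 + 2·(-2.51)·(-4.1)·(-23)
= 144.9023 + 663.995 + (-473.386) = 335.5113.

E[B] = -16.32, Var[B] = 335.5113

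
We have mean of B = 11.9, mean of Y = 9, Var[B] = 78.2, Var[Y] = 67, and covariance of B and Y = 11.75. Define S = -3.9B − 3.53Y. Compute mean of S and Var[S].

mean of S = -78.18, Var[S] = 2347.8268

mean of S = (-3.9)·mean of B + (-3.53)·mean of Y = (-3.9)·11.9 + (-3.53)·9 = -78.18.
Var[S] = a²·Var[B] + b²·Var[Y] + 2ab·covariance of B and Y with a = -3.9, b = -3.53.
= (-3.9)²·78.2 + (-3.53)²·67 + 2·(-3.9)·(-3.53)·11.75
= 1189.422 + 834.8803 + 323.5245 = 2347.8268.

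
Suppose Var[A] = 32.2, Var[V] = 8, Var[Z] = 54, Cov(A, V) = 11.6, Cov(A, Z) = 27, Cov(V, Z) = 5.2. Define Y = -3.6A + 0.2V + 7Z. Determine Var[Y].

Var[Y] = 1700.688

Var[Y] = a²·Var[A] + b²·Var[V] + c²·Var[Z] + 2ab·Cov(A, V) + 2ac·Cov(A, Z) + 2bc·Cov(V, Z), with a = -3.6, b = 0.2, c = 7.
= 417.312 + 0.32 + 2646 + (-16.704) + (-1360.8) + 14.56
= 1700.688.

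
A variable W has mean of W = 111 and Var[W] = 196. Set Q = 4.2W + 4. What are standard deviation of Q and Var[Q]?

Q = 4.2W + 4 is linear with a = 4.2, b = 4.
standard deviation of W = √196 = 14.
standard deviation of Q = |a|·standard deviation of W = |4.2|·14 = 58.8.
Var[Q] = a²·Var[W] = 4.2²·196 = 3457.44 (the additive constant 4 does not affect variance).

standard deviation of Q = 58.8, Var[Q] = 3457.44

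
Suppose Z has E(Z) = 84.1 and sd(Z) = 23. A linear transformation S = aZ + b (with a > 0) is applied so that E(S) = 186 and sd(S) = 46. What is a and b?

sd(S) = a·sd(Z) (a > 0), so a = 46/23 = 2.
E(S) = a·E(Z) + b, so b = 186 − 2·84.1 = 17.8.

a = 2, b = 17.8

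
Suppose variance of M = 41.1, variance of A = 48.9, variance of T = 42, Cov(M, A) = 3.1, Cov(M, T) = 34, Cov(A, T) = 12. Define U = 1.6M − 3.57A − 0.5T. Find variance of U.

variance of U = a²·variance of M + b²·variance of A + c²·variance of T + 2ab·Cov(M, A) + 2ac·Cov(M, T) + 2bc·Cov(A, T), with a = 1.6, b = -3.57, c = -0.5.
= 105.216 + 623.22561 + 10.5 + (-35.4144) + (-54.4) + 42.84
= 691.96721.

variance of U = 691.96721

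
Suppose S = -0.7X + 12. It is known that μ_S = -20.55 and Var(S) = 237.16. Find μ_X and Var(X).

From S = -0.7X + 12: μ_S = a·μ_X + b, so μ_X = (μ_S − b)/a = (-20.55 − 12)/(-0.7) = 46.5.
Var(S) = a²·Var(X), so Var(X) = 237.16/(-0.7)² = 484.

μ_X = 46.5, Var(X) = 484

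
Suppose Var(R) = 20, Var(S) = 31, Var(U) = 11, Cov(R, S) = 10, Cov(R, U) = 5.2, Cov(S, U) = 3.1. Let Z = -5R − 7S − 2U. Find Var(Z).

Var(Z) = 2953.8

Var(Z) = a²·Var(R) + b²·Var(S) + c²·Var(U) + 2ab·Cov(R, S) + 2ac·Cov(R, U) + 2bc·Cov(S, U), with a = -5, b = -7, c = -2.
= 500 + 1519 + 44 + 700 + 104 + 86.8
= 2953.8.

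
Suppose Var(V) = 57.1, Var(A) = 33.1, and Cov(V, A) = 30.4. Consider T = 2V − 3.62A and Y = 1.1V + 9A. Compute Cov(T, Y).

By bilinearity, Cov(T, Y) = ac·Var(V) + bd·Var(A) + (ad+bc)·Cov(V, A), with a=2, b=-3.62, c=1.1, d=9.
ac·Var(V) = 2·1.1·57.1 = 125.62
bd·Var(A) = (-3.62)·9·33.1 = -1078.398
(ad+bc)·Cov(V, A) = (14.018)·30.4 = 426.1472
Cov(T, Y) = 125.62 + (-1078.398) + 426.1472 = -526.6308.

Cov(T, Y) = -526.6308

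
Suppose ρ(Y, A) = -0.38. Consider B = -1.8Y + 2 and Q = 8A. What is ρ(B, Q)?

ρ(B, Q) = 0.38

Linear rescalings preserve |correlation|; the slopes -1.8 and 8 have opposite signs, so the correlation flips sign: ρ(B, Q) = −ρ(Y, A) = 0.38.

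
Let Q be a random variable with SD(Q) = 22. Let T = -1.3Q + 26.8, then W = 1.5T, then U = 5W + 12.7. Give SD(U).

SD(U) = 214.5

SD(T) = |-1.3|·22 = 28.6.
SD(W) = |1.5|·28.6 = 42.9.
SD(U) = |5|·42.9 = 214.5.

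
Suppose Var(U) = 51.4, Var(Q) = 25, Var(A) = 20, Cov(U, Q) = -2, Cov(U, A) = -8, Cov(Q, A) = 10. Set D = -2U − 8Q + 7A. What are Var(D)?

Var(D) = 1825.6

Var(D) = a²·Var(U) + b²·Var(Q) + c²·Var(A) + 2ab·Cov(U, Q) + 2ac·Cov(U, A) + 2bc·Cov(Q, A), with a = -2, b = -8, c = 7.
= 205.6 + 1600 + 980 + (-64) + 224 + (-1120)
= 1825.6.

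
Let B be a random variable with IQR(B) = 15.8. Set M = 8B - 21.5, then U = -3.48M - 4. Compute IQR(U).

IQR(U) = 439.872

IQR(M) = |8|·15.8 = 126.4.
IQR(U) = |-3.48|·126.4 = 439.872.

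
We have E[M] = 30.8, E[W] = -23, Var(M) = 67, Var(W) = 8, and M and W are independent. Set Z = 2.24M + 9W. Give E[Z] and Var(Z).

E[Z] = -138.008, Var(Z) = 984.1792

E[Z] = 2.24·E[M] + 9·E[W] = 2.24·30.8 + 9·(-23) = -138.008.
Var(Z) = a²·Var(M) + b²·Var(W) + 2ab·Cov[M, W] with a = 2.24, b = 9.
Independence gives Cov[M, W] = 0.
= 2.24²·67 + 9²·8 + 2·2.24·9·0
= 336.1792 + 648 + 0 = 984.1792.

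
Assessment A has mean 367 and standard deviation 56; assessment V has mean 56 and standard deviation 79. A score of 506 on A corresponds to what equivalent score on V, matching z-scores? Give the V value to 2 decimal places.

z = (506 − 367)/56 ≈ 2.4821.
V = 56 + z·79 = 56 + (506 − 367)·79/56 ≈ 252.09.

V = 252.09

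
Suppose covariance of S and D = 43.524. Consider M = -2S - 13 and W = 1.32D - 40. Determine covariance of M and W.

covariance of M and W = -114.90336

covariance of M and W = a·c·covariance of S and D = (-2)·1.32·43.524 = -114.90336. Additive constants drop out.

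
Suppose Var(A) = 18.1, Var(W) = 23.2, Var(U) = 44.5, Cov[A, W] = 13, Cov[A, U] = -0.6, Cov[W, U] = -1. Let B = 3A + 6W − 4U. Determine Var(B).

Var(B) = 2240.5

Var(B) = a²·Var(A) + b²·Var(W) + c²·Var(U) + 2ab·Cov[A, W] + 2ac·Cov[A, U] + 2bc·Cov[W, U], with a = 3, b = 6, c = -4.
= 162.9 + 835.2 + 712 + 468 + 14.4 + 48
= 2240.5.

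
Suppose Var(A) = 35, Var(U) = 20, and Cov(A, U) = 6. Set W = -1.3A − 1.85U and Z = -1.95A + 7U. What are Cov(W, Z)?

By bilinearity, Cov(W, Z) = ac·Var(A) + bd·Var(U) + (ad+bc)·Cov(A, U), with a=-1.3, b=-1.85, c=-1.95, d=7.
ac·Var(A) = (-1.3)·(-1.95)·35 = 88.725
bd·Var(U) = (-1.85)·7·20 = -259
(ad+bc)·Cov(A, U) = (-5.4925)·6 = -32.955
Cov(W, Z) = 88.725 + (-259) + (-32.955) = -203.23.

Cov(W, Z) = -203.23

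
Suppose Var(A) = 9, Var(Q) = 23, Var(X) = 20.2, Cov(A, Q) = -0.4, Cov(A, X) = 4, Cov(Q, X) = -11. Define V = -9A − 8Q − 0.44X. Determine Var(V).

Var(V) = 2101.55072

Var(V) = a²·Var(A) + b²·Var(Q) + c²·Var(X) + 2ab·Cov(A, Q) + 2ac·Cov(A, X) + 2bc·Cov(Q, X), with a = -9, b = -8, c = -0.44.
= 729 + 1472 + 3.91072 + (-57.6) + 31.68 + (-77.44)
= 2101.55072.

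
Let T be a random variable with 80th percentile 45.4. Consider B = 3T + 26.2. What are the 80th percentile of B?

Since a = 3 > 0 the transformation is increasing, so the 80th percentile of B = a·(P_{80} of T) + b = 3·45.4 + 26.2 = 162.4.

80th percentile of B = 162.4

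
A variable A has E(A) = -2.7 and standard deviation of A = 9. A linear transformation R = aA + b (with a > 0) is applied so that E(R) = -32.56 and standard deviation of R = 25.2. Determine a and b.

a = 2.8, b = -25

standard deviation of R = a·standard deviation of A (a > 0), so a = 25.2/9 = 2.8.
E(R) = a·E(A) + b, so b = -32.56 − 2.8·(-2.7) = -25.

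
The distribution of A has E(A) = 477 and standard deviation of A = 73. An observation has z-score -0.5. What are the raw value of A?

A = E(A) + z·standard deviation of A = 477 + (-0.5)·73 = 440.5.

A = 440.5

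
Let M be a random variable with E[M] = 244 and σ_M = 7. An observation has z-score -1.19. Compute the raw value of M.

M = 235.67

M = E[M] + z·σ_M = 244 + (-1.19)·7 = 235.67.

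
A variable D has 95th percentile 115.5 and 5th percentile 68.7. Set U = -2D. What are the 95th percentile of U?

Since a = -2 < 0 the transformation is decreasing, reversing order: the 95th percentile of U corresponds to the 5th percentile of D.
So P_{95}(U) = a·P_{5}(D) + b = (-2)·68.7 = -137.4.

95th percentile of U = -137.4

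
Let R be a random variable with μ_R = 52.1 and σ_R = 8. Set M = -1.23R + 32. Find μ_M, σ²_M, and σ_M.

μ_M = -32.083, σ²_M = 96.8256, σ_M = 9.84

M = -1.23R + 32 is linear with a = -1.23, b = 32.
μ_M = a·μ_R + b = (-1.23)·52.1 + 32 = -32.083.
σ²_R = 8² = 64.
σ²_M = a²·σ²_R = (-1.23)²·64 = 96.8256 (the additive constant 32 does not affect variance).
σ_M = |a|·σ_R = |-1.23|·8 = 9.84.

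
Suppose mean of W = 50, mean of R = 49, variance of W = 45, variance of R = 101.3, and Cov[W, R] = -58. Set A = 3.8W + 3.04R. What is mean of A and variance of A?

mean of A = 338.96, variance of A = 245.94208

mean of A = 3.8·mean of W + 3.04·mean of R = 3.8·50 + 3.04·49 = 338.96.
variance of A = a²·variance of W + b²·variance of R + 2ab·Cov[W, R] with a = 3.8, b = 3.04.
= 3.8²·45 + 3.04²·101.3 + 2·3.8·3.04·(-58)
= 649.8 + 936.17408 + (-1340.032) = 245.94208.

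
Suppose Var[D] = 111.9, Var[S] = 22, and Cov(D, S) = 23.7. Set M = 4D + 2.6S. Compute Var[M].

Var[M] = a²·Var[D] + b²·Var[S] + 2ab·Cov(D, S) with a = 4, b = 2.6.
= 4²·111.9 + 2.6²·22 + 2·4·2.6·23.7
= 1790.4 + 148.72 + 492.96 = 2432.08.

Var[M] = 2432.08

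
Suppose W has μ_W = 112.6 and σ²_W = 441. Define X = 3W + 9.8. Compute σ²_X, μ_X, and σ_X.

X = 3W + 9.8 is linear with a = 3, b = 9.8.
σ²_X = a²·σ²_W = 3²·441 = 3969 (the additive constant 9.8 does not affect variance).
μ_X = a·μ_W + b = 3·112.6 + 9.8 = 347.6.
σ_W = √441 = 21.
σ_X = |a|·σ_W = |3|·21 = 63.

σ²_X = 3969, μ_X = 347.6, σ_X = 63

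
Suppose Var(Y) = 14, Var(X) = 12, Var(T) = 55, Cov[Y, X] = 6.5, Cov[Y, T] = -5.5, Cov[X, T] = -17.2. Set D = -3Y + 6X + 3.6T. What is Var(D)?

Var(D) = 412.56

Var(D) = a²·Var(Y) + b²·Var(X) + c²·Var(T) + 2ab·Cov[Y, X] + 2ac·Cov[Y, T] + 2bc·Cov[X, T], with a = -3, b = 6, c = 3.6.
= 126 + 432 + 712.8 + (-234) + 118.8 + (-743.04)
= 412.56.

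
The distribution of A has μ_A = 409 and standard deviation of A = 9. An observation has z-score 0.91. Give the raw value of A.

A = 417.19

A = μ_A + z·standard deviation of A = 409 + 0.91·9 = 417.19.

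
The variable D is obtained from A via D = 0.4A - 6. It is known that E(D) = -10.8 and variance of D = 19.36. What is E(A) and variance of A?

E(A) = -12, variance of A = 121

From D = 0.4A - 6: E(D) = a·E(A) + b, so E(A) = (E(D) − b)/a = (-10.8 − (-6))/0.4 = -12.
variance of D = a²·variance of A, so variance of A = 19.36/0.4² = 121.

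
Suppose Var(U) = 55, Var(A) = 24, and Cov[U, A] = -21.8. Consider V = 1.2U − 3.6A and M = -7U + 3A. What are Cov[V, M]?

By bilinearity, Cov[V, M] = ac·Var(U) + bd·Var(A) + (ad+bc)·Cov[U, A], with a=1.2, b=-3.6, c=-7, d=3.
ac·Var(U) = 1.2·(-7)·55 = -462
bd·Var(A) = (-3.6)·3·24 = -259.2
(ad+bc)·Cov[U, A] = (28.8)·(-21.8) = -627.84
Cov[V, M] = -462 + (-259.2) + (-627.84) = -1349.04.

Cov[V, M] = -1349.04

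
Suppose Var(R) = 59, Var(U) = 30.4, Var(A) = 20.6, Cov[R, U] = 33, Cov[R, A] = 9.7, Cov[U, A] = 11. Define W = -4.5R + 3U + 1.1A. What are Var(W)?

Var(W) = a²·Var(R) + b²·Var(U) + c²·Var(A) + 2ab·Cov[R, U] + 2ac·Cov[R, A] + 2bc·Cov[U, A], with a = -4.5, b = 3, c = 1.1.
= 1194.75 + 273.6 + 24.926 + (-891) + (-96.03) + 72.6
= 578.846.

Var(W) = 578.846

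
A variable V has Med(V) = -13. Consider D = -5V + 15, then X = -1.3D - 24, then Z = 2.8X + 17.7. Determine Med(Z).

Med(Z) = -340.7

Med(D) = (-5)·(-13) + 15 = 80.
Med(X) = (-1.3)·80 + (-24) = -128.
Med(Z) = 2.8·(-128) + 17.7 = -340.7.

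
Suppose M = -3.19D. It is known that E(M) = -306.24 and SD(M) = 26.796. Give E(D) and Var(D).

From M = -3.19D: E(M) = a·E(D) + b, so E(D) = (E(M) − b)/a = (-306.24 − 0)/(-3.19) = 96.
Var(M) = 26.796² = 718.025616.
Var(M) = a²·Var(D), so Var(D) = 718.025616/(-3.19)² = 70.56.

E(D) = 96, Var(D) = 70.56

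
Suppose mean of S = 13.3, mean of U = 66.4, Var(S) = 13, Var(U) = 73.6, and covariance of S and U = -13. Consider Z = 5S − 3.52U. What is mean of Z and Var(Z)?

mean of Z = -167.228, Var(Z) = 1694.53344

mean of Z = 5·mean of S + (-3.52)·mean of U = 5·13.3 + (-3.52)·66.4 = -167.228.
Var(Z) = a²·Var(S) + b²·Var(U) + 2ab·covariance of S and U with a = 5, b = -3.52.
= 5²·13 + (-3.52)²·73.6 + 2·5·(-3.52)·(-13)
= 325 + 911.93344 + 457.6 = 1694.53344.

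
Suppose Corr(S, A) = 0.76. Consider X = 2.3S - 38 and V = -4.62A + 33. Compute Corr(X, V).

Corr(X, V) = -0.76

Linear rescalings preserve |correlation|; the slopes 2.3 and -4.62 have opposite signs, so the correlation flips sign: Corr(X, V) = −Corr(S, A) = -0.76.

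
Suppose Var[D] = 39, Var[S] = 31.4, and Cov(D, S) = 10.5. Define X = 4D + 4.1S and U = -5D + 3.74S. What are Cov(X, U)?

Cov(X, U) = -356.6824

By bilinearity, Cov(X, U) = ac·Var[D] + bd·Var[S] + (ad+bc)·Cov(D, S), with a=4, b=4.1, c=-5, d=3.74.
ac·Var[D] = 4·(-5)·39 = -780
bd·Var[S] = 4.1·3.74·31.4 = 481.4876
(ad+bc)·Cov(D, S) = (-5.54)·10.5 = -58.17
Cov(X, U) = -780 + 481.4876 + (-58.17) = -356.6824.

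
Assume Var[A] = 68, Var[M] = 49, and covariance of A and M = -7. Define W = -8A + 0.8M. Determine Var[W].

Var[W] = a²·Var[A] + b²·Var[M] + 2ab·covariance of A and M with a = -8, b = 0.8.
= (-8)²·68 + 0.8²·49 + 2·(-8)·0.8·(-7)
= 4352 + 31.36 + 89.6 = 4472.96.

Var[W] = 4472.96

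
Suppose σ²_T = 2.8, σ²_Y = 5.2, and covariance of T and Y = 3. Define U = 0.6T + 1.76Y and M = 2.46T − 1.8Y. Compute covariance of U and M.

covariance of U and M = -2.592

By bilinearity, covariance of U and M = ac·σ²_T + bd·σ²_Y + (ad+bc)·covariance of T and Y, with a=0.6, b=1.76, c=2.46, d=-1.8.
ac·σ²_T = 0.6·2.46·2.8 = 4.1328
bd·σ²_Y = 1.76·(-1.8)·5.2 = -16.4736
(ad+bc)·covariance of T and Y = (3.2496)·3 = 9.7488
covariance of U and M = 4.1328 + (-16.4736) + 9.7488 = -2.592.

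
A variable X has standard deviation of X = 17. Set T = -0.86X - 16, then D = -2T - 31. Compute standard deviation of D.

standard deviation of T = |-0.86|·17 = 14.62.
standard deviation of D = |-2|·14.62 = 29.24.

standard deviation of D = 29.24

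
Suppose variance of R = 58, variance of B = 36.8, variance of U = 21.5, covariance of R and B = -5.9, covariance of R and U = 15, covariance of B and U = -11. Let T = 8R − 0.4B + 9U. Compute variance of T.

variance of T = 7736.348

variance of T = a²·variance of R + b²·variance of B + c²·variance of U + 2ab·covariance of R and B + 2ac·covariance of R and U + 2bc·covariance of B and U, with a = 8, b = -0.4, c = 9.
= 3712 + 5.888 + 1741.5 + 37.76 + 2160 + 79.2
= 7736.348.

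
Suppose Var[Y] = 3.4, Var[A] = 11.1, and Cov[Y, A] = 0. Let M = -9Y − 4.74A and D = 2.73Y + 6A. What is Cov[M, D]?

Cov[M, D] = -399.222

By bilinearity, Cov[M, D] = ac·Var[Y] + bd·Var[A] + (ad+bc)·Cov[Y, A], with a=-9, b=-4.74, c=2.73, d=6.
ac·Var[Y] = (-9)·2.73·3.4 = -83.538
bd·Var[A] = (-4.74)·6·11.1 = -315.684
(ad+bc)·Cov[Y, A] = (-66.9402)·0 = 0
Cov[M, D] = -83.538 + (-315.684) + 0 = -399.222.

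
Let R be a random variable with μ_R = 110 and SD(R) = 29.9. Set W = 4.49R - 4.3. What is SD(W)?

SD(W) = 134.251

W = 4.49R - 4.3 is linear with a = 4.49, b = -4.3.
SD(W) = |a|·SD(R) = |4.49|·29.9 = 134.251.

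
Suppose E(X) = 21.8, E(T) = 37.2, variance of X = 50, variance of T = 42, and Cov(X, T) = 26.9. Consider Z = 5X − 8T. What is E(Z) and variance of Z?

E(Z) = 5·E(X) + (-8)·E(T) = 5·21.8 + (-8)·37.2 = -188.6.
variance of Z = a²·variance of X + b²·variance of T + 2ab·Cov(X, T) with a = 5, b = -8.
= 5²·50 + (-8)²·42 + 2·5·(-8)·26.9
= 1250 + 2688 + (-2152) = 1786.

E(Z) = -188.6, variance of Z = 1786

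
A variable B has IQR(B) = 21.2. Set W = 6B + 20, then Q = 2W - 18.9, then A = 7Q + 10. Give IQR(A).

IQR(A) = 1780.8

IQR(W) = |6|·21.2 = 127.2.
IQR(Q) = |2|·127.2 = 254.4.
IQR(A) = |7|·254.4 = 1780.8.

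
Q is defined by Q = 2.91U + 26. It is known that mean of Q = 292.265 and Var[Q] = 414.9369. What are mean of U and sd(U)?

mean of U = 91.5, sd(U) = 7

From Q = 2.91U + 26: mean of Q = a·mean of U + b, so mean of U = (mean of Q − b)/a = (292.265 − 26)/2.91 = 91.5.
sd(Q) = √414.9369 = 20.37.
sd(Q) = |a|·sd(U), so sd(U) = 20.37/|2.91| = 7.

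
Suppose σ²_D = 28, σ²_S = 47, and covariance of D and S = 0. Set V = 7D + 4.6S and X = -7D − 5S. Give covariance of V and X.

covariance of V and X = -2453

By bilinearity, covariance of V and X = ac·σ²_D + bd·σ²_S + (ad+bc)·covariance of D and S, with a=7, b=4.6, c=-7, d=-5.
ac·σ²_D = 7·(-7)·28 = -1372
bd·σ²_S = 4.6·(-5)·47 = -1081
(ad+bc)·covariance of D and S = (-67.2)·0 = 0
covariance of V and X = -1372 + (-1081) + 0 = -2453.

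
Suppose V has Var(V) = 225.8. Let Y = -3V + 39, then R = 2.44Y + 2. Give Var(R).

Var(Y) = (-3)²·225.8 = 2032.2.
Var(R) = 2.44²·2032.2 = 12098.90592.

Var(R) = 12098.90592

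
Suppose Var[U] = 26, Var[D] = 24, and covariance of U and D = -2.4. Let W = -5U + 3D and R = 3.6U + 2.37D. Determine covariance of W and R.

By bilinearity, covariance of W and R = ac·Var[U] + bd·Var[D] + (ad+bc)·covariance of U and D, with a=-5, b=3, c=3.6, d=2.37.
ac·Var[U] = (-5)·3.6·26 = -468
bd·Var[D] = 3·2.37·24 = 170.64
(ad+bc)·covariance of U and D = (-1.05)·(-2.4) = 2.52
covariance of W and R = -468 + 170.64 + 2.52 = -294.84.

covariance of W and R = -294.84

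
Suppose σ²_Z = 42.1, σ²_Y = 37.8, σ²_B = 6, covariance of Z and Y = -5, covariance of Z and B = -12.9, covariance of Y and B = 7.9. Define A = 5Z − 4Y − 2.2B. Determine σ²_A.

σ²_A = a²·σ²_Z + b²·σ²_Y + c²·σ²_B + 2ab·covariance of Z and Y + 2ac·covariance of Z and B + 2bc·covariance of Y and B, with a = 5, b = -4, c = -2.2.
= 1052.5 + 604.8 + 29.04 + 200 + 283.8 + 139.04
= 2309.18.

σ²_A = 2309.18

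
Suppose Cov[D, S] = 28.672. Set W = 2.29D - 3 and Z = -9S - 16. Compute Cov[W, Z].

Cov[W, Z] = a·c·Cov[D, S] = 2.29·(-9)·28.672 = -590.92992. Additive constants drop out.

Cov[W, Z] = -590.92992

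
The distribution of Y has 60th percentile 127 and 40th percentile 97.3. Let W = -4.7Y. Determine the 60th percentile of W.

Since a = -4.7 < 0 the transformation is decreasing, reversing order: the 60th percentile of W corresponds to the 40th percentile of Y.
So P_{60}(W) = a·P_{40}(Y) + b = (-4.7)·97.3 = -457.31.

60th percentile of W = -457.31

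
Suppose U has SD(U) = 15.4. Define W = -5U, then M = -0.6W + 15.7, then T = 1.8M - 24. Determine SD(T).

SD(T) = 83.16

SD(W) = |-5|·15.4 = 77.
SD(M) = |-0.6|·77 = 46.2.
SD(T) = |1.8|·46.2 = 83.16.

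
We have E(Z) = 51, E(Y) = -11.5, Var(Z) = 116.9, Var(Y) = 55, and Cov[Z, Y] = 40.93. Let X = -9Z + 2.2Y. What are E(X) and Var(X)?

E(X) = -484.3, Var(X) = 8114.272

E(X) = (-9)·E(Z) + 2.2·E(Y) = (-9)·51 + 2.2·(-11.5) = -484.3.
Var(X) = a²·Var(Z) + b²·Var(Y) + 2ab·Cov[Z, Y] with a = -9, b = 2.2.
= (-9)²·116.9 + 2.2²·55 + 2·(-9)·2.2·40.93
= 9468.9 + 266.2 + (-1620.828) = 8114.272.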